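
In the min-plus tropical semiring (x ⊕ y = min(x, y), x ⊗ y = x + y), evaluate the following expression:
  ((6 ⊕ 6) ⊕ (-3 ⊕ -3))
((6 ⊕ 6) ⊕ (-3 ⊕ -3)) = -3

Expand innermost to outermost. Recall ⊕ takes the minimum of its arguments and ⊗ takes their sum. Working out the expression ((6 ⊕ 6) ⊕ (-3 ⊕ -3)) gives -3.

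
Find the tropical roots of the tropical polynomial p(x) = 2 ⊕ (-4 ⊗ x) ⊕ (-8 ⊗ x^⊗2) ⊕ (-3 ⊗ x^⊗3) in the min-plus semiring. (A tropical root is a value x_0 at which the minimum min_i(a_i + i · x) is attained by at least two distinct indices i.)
Roots: {-5, 4, 6}

Each tropical root is a break point of the lower envelope of the lines y = a_i + i · x (there are 4 lines, with slopes 0, 1, ..., 3). Only the lines that attain the minimum somewhere contribute to roots; other lines are dominated. Here the surviving (envelope) indices are i = 3, i = 2, i = 1, i = 0.
Intersections between consecutive envelope lines give the roots: for adjacent envelope indices i < j the intersection is x = (a_i − a_j) / (j − i). Reading off the sorted break points: {-5, 4, 6}.
Verification: at each break x_0, at least two indices attain the minimum of min_i(a_i + i · x_0).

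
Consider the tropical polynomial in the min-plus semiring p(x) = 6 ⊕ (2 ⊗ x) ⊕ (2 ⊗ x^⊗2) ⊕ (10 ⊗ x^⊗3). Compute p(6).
p(6) = 6

A tropical monomial a ⊗ x^⊗i evaluates to a + i · x. Evaluating each term at x = 6:
  Term 0 contributes 6 + 0 · 6 = 6
  Term 1 contributes 2 + 1 · 6 = 8
  Term 2 contributes 2 + 2 · 6 = 14
  Term 3 contributes 10 + 3 · 6 = 28
p(6) = ⊕ of these = min[6, 8, 14, 28] = 6.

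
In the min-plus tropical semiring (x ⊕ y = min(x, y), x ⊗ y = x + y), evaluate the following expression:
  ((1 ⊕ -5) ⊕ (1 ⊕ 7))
((1 ⊕ -5) ⊕ (1 ⊕ 7)) = -5

Expand innermost to outermost. Recall ⊕ takes the minimum of its arguments and ⊗ takes their sum. Working out the expression ((1 ⊕ -5) ⊕ (1 ⊕ 7)) gives -5.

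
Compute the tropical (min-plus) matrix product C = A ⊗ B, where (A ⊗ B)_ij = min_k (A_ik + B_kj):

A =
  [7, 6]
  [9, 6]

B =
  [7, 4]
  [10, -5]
A ⊗ B =
  [14, 1]
  [16, 1]

Apply the min-plus product entry-by-entry:
  C[0][0] = min over k of (A[0][0] + B[0][0] = 7 + 7 = 14, A[0][1] + B[1][0] = 6 + 10 = 16) = 14 (attained at k = 0)
  C[0][1] = min over k of (A[0][0] + B[0][1] = 7 + 4 = 11, A[0][1] + B[1][1] = 6 + -5 = 1) = 1 (attained at k = 1)
  C[1][0] = min over k of (A[1][0] + B[0][0] = 9 + 7 = 16, A[1][1] + B[1][0] = 6 + 10 = 16) = 16 (attained at k = 0)
  C[1][1] = min over k of (A[1][0] + B[0][1] = 9 + 4 = 13, A[1][1] + B[1][1] = 6 + -5 = 1) = 1 (attained at k = 1)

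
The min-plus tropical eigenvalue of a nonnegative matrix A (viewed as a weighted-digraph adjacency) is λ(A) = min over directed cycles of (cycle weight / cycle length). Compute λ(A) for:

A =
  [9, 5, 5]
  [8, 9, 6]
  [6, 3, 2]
λ(A) = 2

Enumerate directed cycles and compute their means (weight / length). Sample:
  cycle 0 → 0: weight = 9, length = 1, mean = 9/1 ≈ 9.000
  cycle 1 → 1: weight = 9, length = 1, mean = 9/1 ≈ 9.000
  cycle 2 → 2: weight = 2, length = 1, mean = 2/1 ≈ 2.000
  cycle 0 → 1 → 0: weight = 13, length = 2, mean = 13/2 ≈ 6.500
  cycle 0 → 2 → 0: weight = 11, length = 2, mean = 11/2 ≈ 5.500
  cycle 1 → 0 → 1: weight = 13, length = 2, mean = 13/2 ≈ 6.500
Minimum mean = 2.000, attained e.g. along the cycle 2 → 2 with weight 2 and length 1. So λ(A) = 2/1 = 2.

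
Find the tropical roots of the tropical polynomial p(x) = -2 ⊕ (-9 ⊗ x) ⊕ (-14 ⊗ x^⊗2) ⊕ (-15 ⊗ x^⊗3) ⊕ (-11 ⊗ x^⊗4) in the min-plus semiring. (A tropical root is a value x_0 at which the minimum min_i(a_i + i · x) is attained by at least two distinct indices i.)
Roots: {-4, 1, 5, 7}

Each tropical root is a break point of the lower envelope of the lines y = a_i + i · x (there are 5 lines, with slopes 0, 1, ..., 4). Only the lines that attain the minimum somewhere contribute to roots; other lines are dominated. Here the surviving (envelope) indices are i = 4, i = 3, i = 2, i = 1, i = 0.
Intersections between consecutive envelope lines give the roots: for adjacent envelope indices i < j the intersection is x = (a_i − a_j) / (j − i). Reading off the sorted break points: {-4, 1, 5, 7}.
Verification: at each break x_0, at least two indices attain the minimum of min_i(a_i + i · x_0).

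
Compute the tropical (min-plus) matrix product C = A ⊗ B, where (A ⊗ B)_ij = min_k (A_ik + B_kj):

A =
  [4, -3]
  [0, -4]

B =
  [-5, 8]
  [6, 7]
A ⊗ B =
  [-1, 4]
  [-5, 3]

Apply the min-plus product entry-by-entry:
  C[0][0] = min over k of (A[0][0] + B[0][0] = 4 + -5 = -1, A[0][1] + B[1][0] = -3 + 6 = 3) = -1 (attained at k = 0)
  C[0][1] = min over k of (A[0][0] + B[0][1] = 4 + 8 = 12, A[0][1] + B[1][1] = -3 + 7 = 4) = 4 (attained at k = 1)
  C[1][0] = min over k of (A[1][0] + B[0][0] = 0 + -5 = -5, A[1][1] + B[1][0] = -4 + 6 = 2) = -5 (attained at k = 0)
  C[1][1] = min over k of (A[1][0] + B[0][1] = 0 + 8 = 8, A[1][1] + B[1][1] = -4 + 7 = 3) = 3 (attained at k = 1)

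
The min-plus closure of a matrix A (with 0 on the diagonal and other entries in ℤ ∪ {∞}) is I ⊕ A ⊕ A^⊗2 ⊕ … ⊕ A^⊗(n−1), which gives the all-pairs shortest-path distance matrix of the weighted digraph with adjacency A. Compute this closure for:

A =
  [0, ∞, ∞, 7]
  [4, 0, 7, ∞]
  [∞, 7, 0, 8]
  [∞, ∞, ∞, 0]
Closure =
  [0, ∞, ∞, 7]
  [4, 0, 7, 11]
  [11, 7, 0, 8]
  [∞, ∞, ∞, 0]

This is the Floyd-Warshall all-pairs shortest-path computation. For each intermediate vertex k = 0, 1, …, 3, update dist[i][j] ← min(dist[i][j], dist[i][k] + dist[k][j]). The final matrix gives, for each (i, j), the minimum total weight of any directed path from i to j (possibly empty when i = j).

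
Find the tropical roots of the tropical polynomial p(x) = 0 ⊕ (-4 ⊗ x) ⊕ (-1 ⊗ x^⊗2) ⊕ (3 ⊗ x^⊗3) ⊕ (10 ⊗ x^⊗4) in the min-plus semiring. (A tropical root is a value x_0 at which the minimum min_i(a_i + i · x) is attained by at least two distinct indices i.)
Roots: {-7, -4, -3, 4}

Each tropical root is a break point of the lower envelope of the lines y = a_i + i · x (there are 5 lines, with slopes 0, 1, ..., 4). Only the lines that attain the minimum somewhere contribute to roots; other lines are dominated. Here the surviving (envelope) indices are i = 4, i = 3, i = 2, i = 1, i = 0.
Intersections between consecutive envelope lines give the roots: for adjacent envelope indices i < j the intersection is x = (a_i − a_j) / (j − i). Reading off the sorted break points: {-7, -4, -3, 4}.
Verification: at each break x_0, at least two indices attain the minimum of min_i(a_i + i · x_0).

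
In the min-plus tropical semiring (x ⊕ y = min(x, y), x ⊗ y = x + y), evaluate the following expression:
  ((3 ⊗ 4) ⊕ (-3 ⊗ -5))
((3 ⊗ 4) ⊕ (-3 ⊗ -5)) = -8

Expand innermost to outermost. Recall ⊕ takes the minimum of its arguments and ⊗ takes their sum. Working out the expression ((3 ⊗ 4) ⊕ (-3 ⊗ -5)) gives -8.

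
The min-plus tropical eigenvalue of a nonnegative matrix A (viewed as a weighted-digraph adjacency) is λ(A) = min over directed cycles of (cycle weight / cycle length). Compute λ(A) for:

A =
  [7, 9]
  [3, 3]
λ(A) = 3

Enumerate directed cycles and compute their means (weight / length). Sample:
  cycle 0 → 0: weight = 7, length = 1, mean = 7/1 ≈ 7.000
  cycle 1 → 1: weight = 3, length = 1, mean = 3/1 ≈ 3.000
  cycle 0 → 1 → 0: weight = 12, length = 2, mean = 12/2 ≈ 6.000
  cycle 1 → 0 → 1: weight = 12, length = 2, mean = 12/2 ≈ 6.000
Minimum mean = 3.000, attained e.g. along the cycle 1 → 1 with weight 3 and length 1. So λ(A) = 3/1 = 3.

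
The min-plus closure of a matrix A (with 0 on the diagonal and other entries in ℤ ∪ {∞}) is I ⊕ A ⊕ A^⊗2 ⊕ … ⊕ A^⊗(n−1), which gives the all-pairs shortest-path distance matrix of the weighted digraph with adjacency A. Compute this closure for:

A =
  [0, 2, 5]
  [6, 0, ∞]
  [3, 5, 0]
Closure =
  [0, 2, 5]
  [6, 0, 11]
  [3, 5, 0]

This is the Floyd-Warshall all-pairs shortest-path computation. For each intermediate vertex k = 0, 1, …, 2, update dist[i][j] ← min(dist[i][j], dist[i][k] + dist[k][j]). The final matrix gives, for each (i, j), the minimum total weight of any directed path from i to j (possibly empty when i = j).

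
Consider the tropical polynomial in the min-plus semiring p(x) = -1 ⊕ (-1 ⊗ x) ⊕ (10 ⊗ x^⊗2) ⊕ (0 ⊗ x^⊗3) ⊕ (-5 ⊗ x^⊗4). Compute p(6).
p(6) = -1

A tropical monomial a ⊗ x^⊗i evaluates to a + i · x. Evaluating each term at x = 6:
  Term 0 contributes -1 + 0 · 6 = -1
  Term 1 contributes -1 + 1 · 6 = 5
  Term 2 contributes 10 + 2 · 6 = 22
  Term 3 contributes 0 + 3 · 6 = 18
  Term 4 contributes -5 + 4 · 6 = 19
p(6) = ⊕ of these = min[-1, 5, 22, 18, 19] = -1.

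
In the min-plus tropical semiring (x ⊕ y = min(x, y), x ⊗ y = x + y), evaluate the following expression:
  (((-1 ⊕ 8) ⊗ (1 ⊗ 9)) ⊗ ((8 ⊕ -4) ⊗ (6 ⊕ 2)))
(((-1 ⊕ 8) ⊗ (1 ⊗ 9)) ⊗ ((8 ⊕ -4) ⊗ (6 ⊕ 2))) = 7

Expand innermost to outermost. Recall ⊕ takes the minimum of its arguments and ⊗ takes their sum. Working out the expression (((-1 ⊕ 8) ⊗ (1 ⊗ 9)) ⊗ ((8 ⊕ -4) ⊗ (6 ⊕ 2))) gives 7.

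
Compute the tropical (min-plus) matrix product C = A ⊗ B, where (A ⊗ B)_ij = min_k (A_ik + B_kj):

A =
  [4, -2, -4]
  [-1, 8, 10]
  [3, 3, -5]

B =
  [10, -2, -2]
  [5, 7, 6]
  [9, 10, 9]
A ⊗ B =
  [3, 2, 2]
  [9, -3, -3]
  [4, 1, 1]

Apply the min-plus product entry-by-entry:
  C[0][0] = min over k of (A[0][0] + B[0][0] = 4 + 10 = 14, A[0][1] + B[1][0] = -2 + 5 = 3, A[0][2] + B[2][0] = -4 + 9 = 5) = 3 (attained at k = 1)
  C[0][1] = min over k of (A[0][0] + B[0][1] = 4 + -2 = 2, A[0][1] + B[1][1] = -2 + 7 = 5, A[0][2] + B[2][1] = -4 + 10 = 6) = 2 (attained at k = 0)
  C[0][2] = min over k of (A[0][0] + B[0][2] = 4 + -2 = 2, A[0][1] + B[1][2] = -2 + 6 = 4, A[0][2] + B[2][2] = -4 + 9 = 5) = 2 (attained at k = 0)
  C[1][0] = min over k of (A[1][0] + B[0][0] = -1 + 10 = 9, A[1][1] + B[1][0] = 8 + 5 = 13, A[1][2] + B[2][0] = 10 + 9 = 19) = 9 (attained at k = 0)
  C[1][1] = min over k of (A[1][0] + B[0][1] = -1 + -2 = -3, A[1][1] + B[1][1] = 8 + 7 = 15, A[1][2] + B[2][1] = 10 + 10 = 20) = -3 (attained at k = 0)
  C[1][2] = min over k of (A[1][0] + B[0][2] = -1 + -2 = -3, A[1][1] + B[1][2] = 8 + 6 = 14, A[1][2] + B[2][2] = 10 + 9 = 19) = -3 (attained at k = 0)
  C[2][0] = min over k of (A[2][0] + B[0][0] = 3 + 10 = 13, A[2][1] + B[1][0] = 3 + 5 = 8, A[2][2] + B[2][0] = -5 + 9 = 4) = 4 (attained at k = 2)
  C[2][1] = min over k of (A[2][0] + B[0][1] = 3 + -2 = 1, A[2][1] + B[1][1] = 3 + 7 = 10, A[2][2] + B[2][1] = -5 + 10 = 5) = 1 (attained at k = 0)
  C[2][2] = min over k of (A[2][0] + B[0][2] = 3 + -2 = 1, A[2][1] + B[1][2] = 3 + 6 = 9, A[2][2] + B[2][2] = -5 + 9 = 4) = 1 (attained at k = 0)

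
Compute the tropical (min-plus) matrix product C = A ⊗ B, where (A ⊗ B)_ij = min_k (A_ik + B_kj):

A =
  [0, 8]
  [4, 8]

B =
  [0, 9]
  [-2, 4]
A ⊗ B =
  [0, 9]
  [4, 12]

Apply the min-plus product entry-by-entry:
  C[0][0] = min over k of (A[0][0] + B[0][0] = 0 + 0 = 0, A[0][1] + B[1][0] = 8 + -2 = 6) = 0 (attained at k = 0)
  C[0][1] = min over k of (A[0][0] + B[0][1] = 0 + 9 = 9, A[0][1] + B[1][1] = 8 + 4 = 12) = 9 (attained at k = 0)
  C[1][0] = min over k of (A[1][0] + B[0][0] = 4 + 0 = 4, A[1][1] + B[1][0] = 8 + -2 = 6) = 4 (attained at k = 0)
  C[1][1] = min over k of (A[1][0] + B[0][1] = 4 + 9 = 13, A[1][1] + B[1][1] = 8 + 4 = 12) = 12 (attained at k = 1)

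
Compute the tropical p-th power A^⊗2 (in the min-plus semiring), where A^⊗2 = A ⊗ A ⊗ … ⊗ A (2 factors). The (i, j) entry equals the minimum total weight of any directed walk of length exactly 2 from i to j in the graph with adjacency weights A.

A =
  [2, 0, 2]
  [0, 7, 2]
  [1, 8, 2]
A^⊗2 =
  [0, 2, 2]
  [2, 0, 2]
  [3, 1, 3]

Each entry (A^⊗2)_ij equals the minimum over all length-2 walks i = v_0 → v_1 → … → v_2 = j of Σ_t A[v_t][v_{t+1}]. For example, for (i, j) = (0, 2) we minimise over 3 possible intermediate vertex sequences; the minimum is 2, attained along the walk 0 → 1 → 2.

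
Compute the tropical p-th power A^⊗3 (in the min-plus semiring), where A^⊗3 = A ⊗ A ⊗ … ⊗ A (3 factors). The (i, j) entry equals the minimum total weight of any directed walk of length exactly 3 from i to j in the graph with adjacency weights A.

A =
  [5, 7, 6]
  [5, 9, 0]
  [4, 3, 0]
A^⊗3 =
  [10, 9, 6]
  [4, 3, 0]
  [4, 3, 0]

Each entry (A^⊗3)_ij equals the minimum over all length-3 walks i = v_0 → v_1 → … → v_3 = j of Σ_t A[v_t][v_{t+1}]. For example, for (i, j) = (0, 2) we minimise over 9 possible intermediate vertex sequences; the minimum is 6, attained along the walk 0 → 2 → 2 → 2.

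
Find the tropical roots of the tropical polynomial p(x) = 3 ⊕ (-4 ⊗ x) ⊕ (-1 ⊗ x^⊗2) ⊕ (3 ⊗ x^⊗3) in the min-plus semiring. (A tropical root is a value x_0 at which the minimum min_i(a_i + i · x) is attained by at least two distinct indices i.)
Roots: {-4, -3, 7}

Each tropical root is a break point of the lower envelope of the lines y = a_i + i · x (there are 4 lines, with slopes 0, 1, ..., 3). Only the lines that attain the minimum somewhere contribute to roots; other lines are dominated. Here the surviving (envelope) indices are i = 3, i = 2, i = 1, i = 0.
Intersections between consecutive envelope lines give the roots: for adjacent envelope indices i < j the intersection is x = (a_i − a_j) / (j − i). Reading off the sorted break points: {-4, -3, 7}.
Verification: at each break x_0, at least two indices attain the minimum of min_i(a_i + i · x_0).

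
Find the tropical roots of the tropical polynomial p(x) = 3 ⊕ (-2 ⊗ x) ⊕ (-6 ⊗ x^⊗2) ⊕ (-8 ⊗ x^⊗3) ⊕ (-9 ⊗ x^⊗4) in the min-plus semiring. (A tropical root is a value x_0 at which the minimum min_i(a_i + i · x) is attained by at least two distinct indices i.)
Roots: {1, 2, 4, 5}

Each tropical root is a break point of the lower envelope of the lines y = a_i + i · x (there are 5 lines, with slopes 0, 1, ..., 4). Only the lines that attain the minimum somewhere contribute to roots; other lines are dominated. Here the surviving (envelope) indices are i = 4, i = 3, i = 2, i = 1, i = 0.
Intersections between consecutive envelope lines give the roots: for adjacent envelope indices i < j the intersection is x = (a_i − a_j) / (j − i). Reading off the sorted break points: {1, 2, 4, 5}.
Verification: at each break x_0, at least two indices attain the minimum of min_i(a_i + i · x_0).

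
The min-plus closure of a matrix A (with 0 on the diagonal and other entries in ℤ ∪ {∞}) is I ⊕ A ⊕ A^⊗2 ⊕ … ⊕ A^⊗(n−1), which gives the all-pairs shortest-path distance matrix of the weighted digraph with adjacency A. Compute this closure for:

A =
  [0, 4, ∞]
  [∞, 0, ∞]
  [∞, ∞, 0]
Closure =
  [0, 4, ∞]
  [∞, 0, ∞]
  [∞, ∞, 0]

This is the Floyd-Warshall all-pairs shortest-path computation. For each intermediate vertex k = 0, 1, …, 2, update dist[i][j] ← min(dist[i][j], dist[i][k] + dist[k][j]). The final matrix gives, for each (i, j), the minimum total weight of any directed path from i to j (possibly empty when i = j).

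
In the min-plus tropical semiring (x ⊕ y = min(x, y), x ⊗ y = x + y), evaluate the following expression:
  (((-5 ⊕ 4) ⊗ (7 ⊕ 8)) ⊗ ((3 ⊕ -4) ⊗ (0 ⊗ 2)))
(((-5 ⊕ 4) ⊗ (7 ⊕ 8)) ⊗ ((3 ⊕ -4) ⊗ (0 ⊗ 2))) = 0

Expand innermost to outermost. Recall ⊕ takes the minimum of its arguments and ⊗ takes their sum. Working out the expression (((-5 ⊕ 4) ⊗ (7 ⊕ 8)) ⊗ ((3 ⊕ -4) ⊗ (0 ⊗ 2))) gives 0.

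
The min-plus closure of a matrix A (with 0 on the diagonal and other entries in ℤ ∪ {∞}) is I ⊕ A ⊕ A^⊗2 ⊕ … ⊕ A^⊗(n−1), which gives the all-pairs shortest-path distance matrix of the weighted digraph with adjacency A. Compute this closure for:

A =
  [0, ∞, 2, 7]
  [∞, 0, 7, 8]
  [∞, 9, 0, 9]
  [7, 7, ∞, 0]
Closure =
  [0, 11, 2, 7]
  [15, 0, 7, 8]
  [16, 9, 0, 9]
  [7, 7, 9, 0]

This is the Floyd-Warshall all-pairs shortest-path computation. For each intermediate vertex k = 0, 1, …, 3, update dist[i][j] ← min(dist[i][j], dist[i][k] + dist[k][j]). The final matrix gives, for each (i, j), the minimum total weight of any directed path from i to j (possibly empty when i = j).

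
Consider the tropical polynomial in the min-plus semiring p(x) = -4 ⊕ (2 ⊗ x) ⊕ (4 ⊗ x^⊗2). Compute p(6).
p(6) = -4

A tropical monomial a ⊗ x^⊗i evaluates to a + i · x. Evaluating each term at x = 6:
  Term 0 contributes -4 + 0 · 6 = -4
  Term 1 contributes 2 + 1 · 6 = 8
  Term 2 contributes 4 + 2 · 6 = 16
p(6) = ⊕ of these = min[-4, 8, 16] = -4.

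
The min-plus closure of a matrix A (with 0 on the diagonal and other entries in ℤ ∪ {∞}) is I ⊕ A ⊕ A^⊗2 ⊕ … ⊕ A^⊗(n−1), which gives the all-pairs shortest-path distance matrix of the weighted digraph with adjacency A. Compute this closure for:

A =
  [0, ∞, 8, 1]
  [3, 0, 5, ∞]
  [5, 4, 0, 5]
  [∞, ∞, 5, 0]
Closure =
  [0, 10, 6, 1]
  [3, 0, 5, 4]
  [5, 4, 0, 5]
  [10, 9, 5, 0]

This is the Floyd-Warshall all-pairs shortest-path computation. For each intermediate vertex k = 0, 1, …, 3, update dist[i][j] ← min(dist[i][j], dist[i][k] + dist[k][j]). The final matrix gives, for each (i, j), the minimum total weight of any directed path from i to j (possibly empty when i = j).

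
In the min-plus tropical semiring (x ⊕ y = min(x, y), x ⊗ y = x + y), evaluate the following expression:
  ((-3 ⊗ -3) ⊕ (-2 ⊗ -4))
((-3 ⊗ -3) ⊕ (-2 ⊗ -4)) = -6

Expand innermost to outermost. Recall ⊕ takes the minimum of its arguments and ⊗ takes their sum. Working out the expression ((-3 ⊗ -3) ⊕ (-2 ⊗ -4)) gives -6.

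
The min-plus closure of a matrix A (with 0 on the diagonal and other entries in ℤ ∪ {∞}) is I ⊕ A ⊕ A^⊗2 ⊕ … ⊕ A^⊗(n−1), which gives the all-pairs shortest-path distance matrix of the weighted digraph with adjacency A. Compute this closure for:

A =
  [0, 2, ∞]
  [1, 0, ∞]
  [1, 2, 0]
Closure =
  [0, 2, ∞]
  [1, 0, ∞]
  [1, 2, 0]

This is the Floyd-Warshall all-pairs shortest-path computation. For each intermediate vertex k = 0, 1, …, 2, update dist[i][j] ← min(dist[i][j], dist[i][k] + dist[k][j]). The final matrix gives, for each (i, j), the minimum total weight of any directed path from i to j (possibly empty when i = j).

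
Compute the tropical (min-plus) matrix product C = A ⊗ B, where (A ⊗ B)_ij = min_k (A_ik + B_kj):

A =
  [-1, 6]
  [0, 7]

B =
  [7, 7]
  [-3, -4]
A ⊗ B =
  [3, 2]
  [4, 3]

Apply the min-plus product entry-by-entry:
  C[0][0] = min over k of (A[0][0] + B[0][0] = -1 + 7 = 6, A[0][1] + B[1][0] = 6 + -3 = 3) = 3 (attained at k = 1)
  C[0][1] = min over k of (A[0][0] + B[0][1] = -1 + 7 = 6, A[0][1] + B[1][1] = 6 + -4 = 2) = 2 (attained at k = 1)
  C[1][0] = min over k of (A[1][0] + B[0][0] = 0 + 7 = 7, A[1][1] + B[1][0] = 7 + -3 = 4) = 4 (attained at k = 1)
  C[1][1] = min over k of (A[1][0] + B[0][1] = 0 + 7 = 7, A[1][1] + B[1][1] = 7 + -4 = 3) = 3 (attained at k = 1)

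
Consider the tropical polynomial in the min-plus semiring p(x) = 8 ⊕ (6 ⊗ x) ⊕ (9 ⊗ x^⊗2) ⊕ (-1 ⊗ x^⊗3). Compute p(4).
p(4) = 8

A tropical monomial a ⊗ x^⊗i evaluates to a + i · x. Evaluating each term at x = 4:
  Term 0 contributes 8 + 0 · 4 = 8
  Term 1 contributes 6 + 1 · 4 = 10
  Term 2 contributes 9 + 2 · 4 = 17
  Term 3 contributes -1 + 3 · 4 = 11
p(4) = ⊕ of these = min[8, 10, 17, 11] = 8.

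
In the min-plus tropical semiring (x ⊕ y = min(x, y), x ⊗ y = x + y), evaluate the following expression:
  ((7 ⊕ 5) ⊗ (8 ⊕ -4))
((7 ⊕ 5) ⊗ (8 ⊕ -4)) = 1

Expand innermost to outermost. Recall ⊕ takes the minimum of its arguments and ⊗ takes their sum. Working out the expression ((7 ⊕ 5) ⊗ (8 ⊕ -4)) gives 1.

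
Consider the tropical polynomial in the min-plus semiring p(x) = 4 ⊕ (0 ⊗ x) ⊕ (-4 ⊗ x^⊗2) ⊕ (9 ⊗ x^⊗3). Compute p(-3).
p(-3) = -10

A tropical monomial a ⊗ x^⊗i evaluates to a + i · x. Evaluating each term at x = -3:
  Term 0 contributes 4 + 0 · -3 = 4
  Term 1 contributes 0 + 1 · -3 = -3
  Term 2 contributes -4 + 2 · -3 = -10
  Term 3 contributes 9 + 3 · -3 = 0
p(-3) = ⊕ of these = min[4, -3, -10, 0] = -10.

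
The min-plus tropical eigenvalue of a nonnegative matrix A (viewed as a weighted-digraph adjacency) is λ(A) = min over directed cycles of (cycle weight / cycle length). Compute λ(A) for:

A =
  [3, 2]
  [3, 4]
λ(A) = 5/2

Enumerate directed cycles and compute their means (weight / length). Sample:
  cycle 0 → 0: weight = 3, length = 1, mean = 3/1 ≈ 3.000
  cycle 1 → 1: weight = 4, length = 1, mean = 4/1 ≈ 4.000
  cycle 0 → 1 → 0: weight = 5, length = 2, mean = 5/2 ≈ 2.500
  cycle 1 → 0 → 1: weight = 5, length = 2, mean = 5/2 ≈ 2.500
Minimum mean = 2.500, attained e.g. along the cycle 0 → 1 → 0 with weight 5 and length 2. So λ(A) = 5/2 = 5/2.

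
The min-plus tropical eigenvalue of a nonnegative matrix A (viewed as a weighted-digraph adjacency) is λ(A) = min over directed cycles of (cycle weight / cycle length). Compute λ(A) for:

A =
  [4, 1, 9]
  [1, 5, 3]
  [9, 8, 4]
λ(A) = 1

Enumerate directed cycles and compute their means (weight / length). Sample:
  cycle 0 → 0: weight = 4, length = 1, mean = 4/1 ≈ 4.000
  cycle 1 → 1: weight = 5, length = 1, mean = 5/1 ≈ 5.000
  cycle 2 → 2: weight = 4, length = 1, mean = 4/1 ≈ 4.000
  cycle 0 → 1 → 0: weight = 2, length = 2, mean = 2/2 ≈ 1.000
  cycle 0 → 2 → 0: weight = 18, length = 2, mean = 18/2 ≈ 9.000
  cycle 1 → 0 → 1: weight = 2, length = 2, mean = 2/2 ≈ 1.000
Minimum mean = 1.000, attained e.g. along the cycle 0 → 1 → 0 with weight 2 and length 2. So λ(A) = 2/2 = 1.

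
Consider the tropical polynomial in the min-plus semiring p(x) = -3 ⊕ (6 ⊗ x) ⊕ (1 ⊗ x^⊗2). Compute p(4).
p(4) = -3

A tropical monomial a ⊗ x^⊗i evaluates to a + i · x. Evaluating each term at x = 4:
  Term 0 contributes -3 + 0 · 4 = -3
  Term 1 contributes 6 + 1 · 4 = 10
  Term 2 contributes 1 + 2 · 4 = 9
p(4) = ⊕ of these = min[-3, 10, 9] = -3.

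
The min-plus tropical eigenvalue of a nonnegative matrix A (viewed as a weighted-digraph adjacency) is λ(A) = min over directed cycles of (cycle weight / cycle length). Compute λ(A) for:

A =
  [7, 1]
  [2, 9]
λ(A) = 3/2

Enumerate directed cycles and compute their means (weight / length). Sample:
  cycle 0 → 0: weight = 7, length = 1, mean = 7/1 ≈ 7.000
  cycle 1 → 1: weight = 9, length = 1, mean = 9/1 ≈ 9.000
  cycle 0 → 1 → 0: weight = 3, length = 2, mean = 3/2 ≈ 1.500
  cycle 1 → 0 → 1: weight = 3, length = 2, mean = 3/2 ≈ 1.500
Minimum mean = 1.500, attained e.g. along the cycle 0 → 1 → 0 with weight 3 and length 2. So λ(A) = 3/2 = 3/2.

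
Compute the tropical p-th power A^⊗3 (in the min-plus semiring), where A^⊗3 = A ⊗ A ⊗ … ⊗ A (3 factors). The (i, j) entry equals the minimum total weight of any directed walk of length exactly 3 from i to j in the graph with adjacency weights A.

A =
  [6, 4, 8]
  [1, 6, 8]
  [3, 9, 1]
A^⊗3 =
  [11, 9, 10]
  [6, 11, 10]
  [5, 8, 3]

Each entry (A^⊗3)_ij equals the minimum over all length-3 walks i = v_0 → v_1 → … → v_3 = j of Σ_t A[v_t][v_{t+1}]. For example, for (i, j) = (0, 2) we minimise over 9 possible intermediate vertex sequences; the minimum is 10, attained along the walk 0 → 2 → 2 → 2.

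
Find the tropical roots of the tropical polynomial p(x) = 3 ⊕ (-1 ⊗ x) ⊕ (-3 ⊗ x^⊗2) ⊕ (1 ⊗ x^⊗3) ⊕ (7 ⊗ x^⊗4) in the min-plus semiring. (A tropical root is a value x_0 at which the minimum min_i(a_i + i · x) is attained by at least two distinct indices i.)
Roots: {-6, -4, 2, 4}

Each tropical root is a break point of the lower envelope of the lines y = a_i + i · x (there are 5 lines, with slopes 0, 1, ..., 4). Only the lines that attain the minimum somewhere contribute to roots; other lines are dominated. Here the surviving (envelope) indices are i = 4, i = 3, i = 2, i = 1, i = 0.
Intersections between consecutive envelope lines give the roots: for adjacent envelope indices i < j the intersection is x = (a_i − a_j) / (j − i). Reading off the sorted break points: {-6, -4, 2, 4}.
Verification: at each break x_0, at least two indices attain the minimum of min_i(a_i + i · x_0).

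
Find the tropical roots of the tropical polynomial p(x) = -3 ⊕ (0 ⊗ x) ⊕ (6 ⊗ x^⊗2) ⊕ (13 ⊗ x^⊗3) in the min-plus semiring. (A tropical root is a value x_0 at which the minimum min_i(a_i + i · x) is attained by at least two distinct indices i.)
Roots: {-7, -6, -3}

Each tropical root is a break point of the lower envelope of the lines y = a_i + i · x (there are 4 lines, with slopes 0, 1, ..., 3). Only the lines that attain the minimum somewhere contribute to roots; other lines are dominated. Here the surviving (envelope) indices are i = 3, i = 2, i = 1, i = 0.
Intersections between consecutive envelope lines give the roots: for adjacent envelope indices i < j the intersection is x = (a_i − a_j) / (j − i). Reading off the sorted break points: {-7, -6, -3}.
Verification: at each break x_0, at least two indices attain the minimum of min_i(a_i + i · x_0).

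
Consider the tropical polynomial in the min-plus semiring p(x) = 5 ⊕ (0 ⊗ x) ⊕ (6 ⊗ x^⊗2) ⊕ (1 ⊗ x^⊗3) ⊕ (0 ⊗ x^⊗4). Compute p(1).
p(1) = 1

A tropical monomial a ⊗ x^⊗i evaluates to a + i · x. Evaluating each term at x = 1:
  Term 0 contributes 5 + 0 · 1 = 5
  Term 1 contributes 0 + 1 · 1 = 1
  Term 2 contributes 6 + 2 · 1 = 8
  Term 3 contributes 1 + 3 · 1 = 4
  Term 4 contributes 0 + 4 · 1 = 4
p(1) = ⊕ of these = min[5, 1, 8, 4, 4] = 1.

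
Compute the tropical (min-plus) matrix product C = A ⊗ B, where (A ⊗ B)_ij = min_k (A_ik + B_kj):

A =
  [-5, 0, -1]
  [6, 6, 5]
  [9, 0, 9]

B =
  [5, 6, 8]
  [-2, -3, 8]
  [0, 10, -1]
A ⊗ B =
  [-2, -3, -2]
  [4, 3, 4]
  [-2, -3, 8]

Apply the min-plus product entry-by-entry:
  C[0][0] = min over k of (A[0][0] + B[0][0] = -5 + 5 = 0, A[0][1] + B[1][0] = 0 + -2 = -2, A[0][2] + B[2][0] = -1 + 0 = -1) = -2 (attained at k = 1)
  C[0][1] = min over k of (A[0][0] + B[0][1] = -5 + 6 = 1, A[0][1] + B[1][1] = 0 + -3 = -3, A[0][2] + B[2][1] = -1 + 10 = 9) = -3 (attained at k = 1)
  C[0][2] = min over k of (A[0][0] + B[0][2] = -5 + 8 = 3, A[0][1] + B[1][2] = 0 + 8 = 8, A[0][2] + B[2][2] = -1 + -1 = -2) = -2 (attained at k = 2)
  C[1][0] = min over k of (A[1][0] + B[0][0] = 6 + 5 = 11, A[1][1] + B[1][0] = 6 + -2 = 4, A[1][2] + B[2][0] = 5 + 0 = 5) = 4 (attained at k = 1)
  C[1][1] = min over k of (A[1][0] + B[0][1] = 6 + 6 = 12, A[1][1] + B[1][1] = 6 + -3 = 3, A[1][2] + B[2][1] = 5 + 10 = 15) = 3 (attained at k = 1)
  C[1][2] = min over k of (A[1][0] + B[0][2] = 6 + 8 = 14, A[1][1] + B[1][2] = 6 + 8 = 14, A[1][2] + B[2][2] = 5 + -1 = 4) = 4 (attained at k = 2)
  C[2][0] = min over k of (A[2][0] + B[0][0] = 9 + 5 = 14, A[2][1] + B[1][0] = 0 + -2 = -2, A[2][2] + B[2][0] = 9 + 0 = 9) = -2 (attained at k = 1)
  C[2][1] = min over k of (A[2][0] + B[0][1] = 9 + 6 = 15, A[2][1] + B[1][1] = 0 + -3 = -3, A[2][2] + B[2][1] = 9 + 10 = 19) = -3 (attained at k = 1)
  C[2][2] = min over k of (A[2][0] + B[0][2] = 9 + 8 = 17, A[2][1] + B[1][2] = 0 + 8 = 8, A[2][2] + B[2][2] = 9 + -1 = 8) = 8 (attained at k = 1)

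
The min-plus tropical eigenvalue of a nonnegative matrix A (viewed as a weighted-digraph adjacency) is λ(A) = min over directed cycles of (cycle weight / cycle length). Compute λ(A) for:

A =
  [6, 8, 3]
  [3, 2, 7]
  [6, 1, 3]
λ(A) = 2

Enumerate directed cycles and compute their means (weight / length). Sample:
  cycle 0 → 0: weight = 6, length = 1, mean = 6/1 ≈ 6.000
  cycle 1 → 1: weight = 2, length = 1, mean = 2/1 ≈ 2.000
  cycle 2 → 2: weight = 3, length = 1, mean = 3/1 ≈ 3.000
  cycle 0 → 1 → 0: weight = 11, length = 2, mean = 11/2 ≈ 5.500
  cycle 0 → 2 → 0: weight = 9, length = 2, mean = 9/2 ≈ 4.500
  cycle 1 → 0 → 1: weight = 11, length = 2, mean = 11/2 ≈ 5.500
Minimum mean = 2.000, attained e.g. along the cycle 1 → 1 with weight 2 and length 1. So λ(A) = 2/1 = 2.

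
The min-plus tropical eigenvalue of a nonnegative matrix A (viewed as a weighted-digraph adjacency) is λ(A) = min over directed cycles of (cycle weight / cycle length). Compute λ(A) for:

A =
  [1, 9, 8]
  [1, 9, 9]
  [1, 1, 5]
λ(A) = 1

Enumerate directed cycles and compute their means (weight / length). Sample:
  cycle 0 → 0: weight = 1, length = 1, mean = 1/1 ≈ 1.000
  cycle 1 → 1: weight = 9, length = 1, mean = 9/1 ≈ 9.000
  cycle 2 → 2: weight = 5, length = 1, mean = 5/1 ≈ 5.000
  cycle 0 → 1 → 0: weight = 10, length = 2, mean = 10/2 ≈ 5.000
  cycle 0 → 2 → 0: weight = 9, length = 2, mean = 9/2 ≈ 4.500
  cycle 1 → 0 → 1: weight = 10, length = 2, mean = 10/2 ≈ 5.000
Minimum mean = 1.000, attained e.g. along the cycle 0 → 0 with weight 1 and length 1. So λ(A) = 1/1 = 1.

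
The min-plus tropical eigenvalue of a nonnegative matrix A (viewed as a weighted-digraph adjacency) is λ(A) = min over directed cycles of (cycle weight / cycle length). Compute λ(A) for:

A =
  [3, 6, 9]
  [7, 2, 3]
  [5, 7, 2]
λ(A) = 2

Enumerate directed cycles and compute their means (weight / length). Sample:
  cycle 0 → 0: weight = 3, length = 1, mean = 3/1 ≈ 3.000
  cycle 1 → 1: weight = 2, length = 1, mean = 2/1 ≈ 2.000
  cycle 2 → 2: weight = 2, length = 1, mean = 2/1 ≈ 2.000
  cycle 0 → 1 → 0: weight = 13, length = 2, mean = 13/2 ≈ 6.500
  cycle 0 → 2 → 0: weight = 14, length = 2, mean = 14/2 ≈ 7.000
  cycle 1 → 0 → 1: weight = 13, length = 2, mean = 13/2 ≈ 6.500
Minimum mean = 2.000, attained e.g. along the cycle 1 → 1 with weight 2 and length 1. So λ(A) = 2/1 = 2.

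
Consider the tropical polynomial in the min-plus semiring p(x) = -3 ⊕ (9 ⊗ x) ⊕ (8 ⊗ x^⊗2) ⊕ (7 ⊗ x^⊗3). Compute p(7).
p(7) = -3

A tropical monomial a ⊗ x^⊗i evaluates to a + i · x. Evaluating each term at x = 7:
  Term 0 contributes -3 + 0 · 7 = -3
  Term 1 contributes 9 + 1 · 7 = 16
  Term 2 contributes 8 + 2 · 7 = 22
  Term 3 contributes 7 + 3 · 7 = 28
p(7) = ⊕ of these = min[-3, 16, 22, 28] = -3.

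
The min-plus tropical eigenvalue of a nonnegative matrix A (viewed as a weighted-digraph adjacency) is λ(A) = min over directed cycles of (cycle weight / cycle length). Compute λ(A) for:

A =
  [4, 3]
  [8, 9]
λ(A) = 4

Enumerate directed cycles and compute their means (weight / length). Sample:
  cycle 0 → 0: weight = 4, length = 1, mean = 4/1 ≈ 4.000
  cycle 1 → 1: weight = 9, length = 1, mean = 9/1 ≈ 9.000
  cycle 0 → 1 → 0: weight = 11, length = 2, mean = 11/2 ≈ 5.500
  cycle 1 → 0 → 1: weight = 11, length = 2, mean = 11/2 ≈ 5.500
Minimum mean = 4.000, attained e.g. along the cycle 0 → 0 with weight 4 and length 1. So λ(A) = 4/1 = 4.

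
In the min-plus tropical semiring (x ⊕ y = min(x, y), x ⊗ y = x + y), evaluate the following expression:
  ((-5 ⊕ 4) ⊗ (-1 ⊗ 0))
((-5 ⊕ 4) ⊗ (-1 ⊗ 0)) = -6

Expand innermost to outermost. Recall ⊕ takes the minimum of its arguments and ⊗ takes their sum. Working out the expression ((-5 ⊕ 4) ⊗ (-1 ⊗ 0)) gives -6.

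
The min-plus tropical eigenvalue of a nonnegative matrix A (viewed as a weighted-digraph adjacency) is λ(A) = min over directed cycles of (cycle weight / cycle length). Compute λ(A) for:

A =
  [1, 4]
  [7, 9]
λ(A) = 1

Enumerate directed cycles and compute their means (weight / length). Sample:
  cycle 0 → 0: weight = 1, length = 1, mean = 1/1 ≈ 1.000
  cycle 1 → 1: weight = 9, length = 1, mean = 9/1 ≈ 9.000
  cycle 0 → 1 → 0: weight = 11, length = 2, mean = 11/2 ≈ 5.500
  cycle 1 → 0 → 1: weight = 11, length = 2, mean = 11/2 ≈ 5.500
Minimum mean = 1.000, attained e.g. along the cycle 0 → 0 with weight 1 and length 1. So λ(A) = 1/1 = 1.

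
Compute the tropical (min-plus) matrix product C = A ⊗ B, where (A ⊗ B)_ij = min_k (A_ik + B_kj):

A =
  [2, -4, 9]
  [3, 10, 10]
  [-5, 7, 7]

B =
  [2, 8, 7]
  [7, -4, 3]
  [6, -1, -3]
A ⊗ B =
  [3, -8, -1]
  [5, 6, 7]
  [-3, 3, 2]

Apply the min-plus product entry-by-entry:
  C[0][0] = min over k of (A[0][0] + B[0][0] = 2 + 2 = 4, A[0][1] + B[1][0] = -4 + 7 = 3, A[0][2] + B[2][0] = 9 + 6 = 15) = 3 (attained at k = 1)
  C[0][1] = min over k of (A[0][0] + B[0][1] = 2 + 8 = 10, A[0][1] + B[1][1] = -4 + -4 = -8, A[0][2] + B[2][1] = 9 + -1 = 8) = -8 (attained at k = 1)
  C[0][2] = min over k of (A[0][0] + B[0][2] = 2 + 7 = 9, A[0][1] + B[1][2] = -4 + 3 = -1, A[0][2] + B[2][2] = 9 + -3 = 6) = -1 (attained at k = 1)
  C[1][0] = min over k of (A[1][0] + B[0][0] = 3 + 2 = 5, A[1][1] + B[1][0] = 10 + 7 = 17, A[1][2] + B[2][0] = 10 + 6 = 16) = 5 (attained at k = 0)
  C[1][1] = min over k of (A[1][0] + B[0][1] = 3 + 8 = 11, A[1][1] + B[1][1] = 10 + -4 = 6, A[1][2] + B[2][1] = 10 + -1 = 9) = 6 (attained at k = 1)
  C[1][2] = min over k of (A[1][0] + B[0][2] = 3 + 7 = 10, A[1][1] + B[1][2] = 10 + 3 = 13, A[1][2] + B[2][2] = 10 + -3 = 7) = 7 (attained at k = 2)
  C[2][0] = min over k of (A[2][0] + B[0][0] = -5 + 2 = -3, A[2][1] + B[1][0] = 7 + 7 = 14, A[2][2] + B[2][0] = 7 + 6 = 13) = -3 (attained at k = 0)
  C[2][1] = min over k of (A[2][0] + B[0][1] = -5 + 8 = 3, A[2][1] + B[1][1] = 7 + -4 = 3, A[2][2] + B[2][1] = 7 + -1 = 6) = 3 (attained at k = 0)
  C[2][2] = min over k of (A[2][0] + B[0][2] = -5 + 7 = 2, A[2][1] + B[1][2] = 7 + 3 = 10, A[2][2] + B[2][2] = 7 + -3 = 4) = 2 (attained at k = 0)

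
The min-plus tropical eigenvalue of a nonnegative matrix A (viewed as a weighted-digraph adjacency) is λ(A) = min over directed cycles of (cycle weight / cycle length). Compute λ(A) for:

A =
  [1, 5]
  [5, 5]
λ(A) = 1

Enumerate directed cycles and compute their means (weight / length). Sample:
  cycle 0 → 0: weight = 1, length = 1, mean = 1/1 ≈ 1.000
  cycle 1 → 1: weight = 5, length = 1, mean = 5/1 ≈ 5.000
  cycle 0 → 1 → 0: weight = 10, length = 2, mean = 10/2 ≈ 5.000
  cycle 1 → 0 → 1: weight = 10, length = 2, mean = 10/2 ≈ 5.000
Minimum mean = 1.000, attained e.g. along the cycle 0 → 0 with weight 1 and length 1. So λ(A) = 1/1 = 1.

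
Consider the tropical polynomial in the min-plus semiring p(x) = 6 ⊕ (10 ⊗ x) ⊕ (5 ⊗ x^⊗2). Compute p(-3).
p(-3) = -1

A tropical monomial a ⊗ x^⊗i evaluates to a + i · x. Evaluating each term at x = -3:
  Term 0 contributes 6 + 0 · -3 = 6
  Term 1 contributes 10 + 1 · -3 = 7
  Term 2 contributes 5 + 2 · -3 = -1
p(-3) = ⊕ of these = min[6, 7, -1] = -1.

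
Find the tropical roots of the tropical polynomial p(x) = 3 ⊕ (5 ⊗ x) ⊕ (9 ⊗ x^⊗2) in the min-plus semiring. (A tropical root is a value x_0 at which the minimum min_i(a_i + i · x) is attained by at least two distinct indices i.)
Roots: {-4, -2}

Each tropical root is a break point of the lower envelope of the lines y = a_i + i · x (there are 3 lines, with slopes 0, 1, ..., 2). Only the lines that attain the minimum somewhere contribute to roots; other lines are dominated. Here the surviving (envelope) indices are i = 2, i = 1, i = 0.
Intersections between consecutive envelope lines give the roots: for adjacent envelope indices i < j the intersection is x = (a_i − a_j) / (j − i). Reading off the sorted break points: {-4, -2}.
Verification: at each break x_0, at least two indices attain the minimum of min_i(a_i + i · x_0).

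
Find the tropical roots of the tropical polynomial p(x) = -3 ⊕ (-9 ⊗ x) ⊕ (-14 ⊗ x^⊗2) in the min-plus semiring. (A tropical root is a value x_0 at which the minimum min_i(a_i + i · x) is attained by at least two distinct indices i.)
Roots: {5, 6}

Each tropical root is a break point of the lower envelope of the lines y = a_i + i · x (there are 3 lines, with slopes 0, 1, ..., 2). Only the lines that attain the minimum somewhere contribute to roots; other lines are dominated. Here the surviving (envelope) indices are i = 2, i = 1, i = 0.
Intersections between consecutive envelope lines give the roots: for adjacent envelope indices i < j the intersection is x = (a_i − a_j) / (j − i). Reading off the sorted break points: {5, 6}.
Verification: at each break x_0, at least two indices attain the minimum of min_i(a_i + i · x_0).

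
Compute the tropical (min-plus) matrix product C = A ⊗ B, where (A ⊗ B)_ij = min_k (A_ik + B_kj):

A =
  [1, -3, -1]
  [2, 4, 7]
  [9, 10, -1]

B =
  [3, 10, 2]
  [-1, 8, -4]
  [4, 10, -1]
A ⊗ B =
  [-4, 5, -7]
  [3, 12, 0]
  [3, 9, -2]

Apply the min-plus product entry-by-entry:
  C[0][0] = min over k of (A[0][0] + B[0][0] = 1 + 3 = 4, A[0][1] + B[1][0] = -3 + -1 = -4, A[0][2] + B[2][0] = -1 + 4 = 3) = -4 (attained at k = 1)
  C[0][1] = min over k of (A[0][0] + B[0][1] = 1 + 10 = 11, A[0][1] + B[1][1] = -3 + 8 = 5, A[0][2] + B[2][1] = -1 + 10 = 9) = 5 (attained at k = 1)
  C[0][2] = min over k of (A[0][0] + B[0][2] = 1 + 2 = 3, A[0][1] + B[1][2] = -3 + -4 = -7, A[0][2] + B[2][2] = -1 + -1 = -2) = -7 (attained at k = 1)
  C[1][0] = min over k of (A[1][0] + B[0][0] = 2 + 3 = 5, A[1][1] + B[1][0] = 4 + -1 = 3, A[1][2] + B[2][0] = 7 + 4 = 11) = 3 (attained at k = 1)
  C[1][1] = min over k of (A[1][0] + B[0][1] = 2 + 10 = 12, A[1][1] + B[1][1] = 4 + 8 = 12, A[1][2] + B[2][1] = 7 + 10 = 17) = 12 (attained at k = 0)
  C[1][2] = min over k of (A[1][0] + B[0][2] = 2 + 2 = 4, A[1][1] + B[1][2] = 4 + -4 = 0, A[1][2] + B[2][2] = 7 + -1 = 6) = 0 (attained at k = 1)
  C[2][0] = min over k of (A[2][0] + B[0][0] = 9 + 3 = 12, A[2][1] + B[1][0] = 10 + -1 = 9, A[2][2] + B[2][0] = -1 + 4 = 3) = 3 (attained at k = 2)
  C[2][1] = min over k of (A[2][0] + B[0][1] = 9 + 10 = 19, A[2][1] + B[1][1] = 10 + 8 = 18, A[2][2] + B[2][1] = -1 + 10 = 9) = 9 (attained at k = 2)
  C[2][2] = min over k of (A[2][0] + B[0][2] = 9 + 2 = 11, A[2][1] + B[1][2] = 10 + -4 = 6, A[2][2] + B[2][2] = -1 + -1 = -2) = -2 (attained at k = 2)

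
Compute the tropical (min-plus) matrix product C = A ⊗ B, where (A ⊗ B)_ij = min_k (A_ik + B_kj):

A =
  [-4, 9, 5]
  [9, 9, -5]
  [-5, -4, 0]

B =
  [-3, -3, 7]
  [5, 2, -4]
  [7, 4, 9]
A ⊗ B =
  [-7, -7, 3]
  [2, -1, 4]
  [-8, -8, -8]

Apply the min-plus product entry-by-entry:
  C[0][0] = min over k of (A[0][0] + B[0][0] = -4 + -3 = -7, A[0][1] + B[1][0] = 9 + 5 = 14, A[0][2] + B[2][0] = 5 + 7 = 12) = -7 (attained at k = 0)
  C[0][1] = min over k of (A[0][0] + B[0][1] = -4 + -3 = -7, A[0][1] + B[1][1] = 9 + 2 = 11, A[0][2] + B[2][1] = 5 + 4 = 9) = -7 (attained at k = 0)
  C[0][2] = min over k of (A[0][0] + B[0][2] = -4 + 7 = 3, A[0][1] + B[1][2] = 9 + -4 = 5, A[0][2] + B[2][2] = 5 + 9 = 14) = 3 (attained at k = 0)
  C[1][0] = min over k of (A[1][0] + B[0][0] = 9 + -3 = 6, A[1][1] + B[1][0] = 9 + 5 = 14, A[1][2] + B[2][0] = -5 + 7 = 2) = 2 (attained at k = 2)
  C[1][1] = min over k of (A[1][0] + B[0][1] = 9 + -3 = 6, A[1][1] + B[1][1] = 9 + 2 = 11, A[1][2] + B[2][1] = -5 + 4 = -1) = -1 (attained at k = 2)
  C[1][2] = min over k of (A[1][0] + B[0][2] = 9 + 7 = 16, A[1][1] + B[1][2] = 9 + -4 = 5, A[1][2] + B[2][2] = -5 + 9 = 4) = 4 (attained at k = 2)
  C[2][0] = min over k of (A[2][0] + B[0][0] = -5 + -3 = -8, A[2][1] + B[1][0] = -4 + 5 = 1, A[2][2] + B[2][0] = 0 + 7 = 7) = -8 (attained at k = 0)
  C[2][1] = min over k of (A[2][0] + B[0][1] = -5 + -3 = -8, A[2][1] + B[1][1] = -4 + 2 = -2, A[2][2] + B[2][1] = 0 + 4 = 4) = -8 (attained at k = 0)
  C[2][2] = min over k of (A[2][0] + B[0][2] = -5 + 7 = 2, A[2][1] + B[1][2] = -4 + -4 = -8, A[2][2] + B[2][2] = 0 + 9 = 9) = -8 (attained at k = 1)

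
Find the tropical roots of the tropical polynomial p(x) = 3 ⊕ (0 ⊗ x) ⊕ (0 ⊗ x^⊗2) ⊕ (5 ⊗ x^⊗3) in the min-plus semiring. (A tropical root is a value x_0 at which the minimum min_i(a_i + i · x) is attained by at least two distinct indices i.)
Roots: {-5, 0, 3}

Each tropical root is a break point of the lower envelope of the lines y = a_i + i · x (there are 4 lines, with slopes 0, 1, ..., 3). Only the lines that attain the minimum somewhere contribute to roots; other lines are dominated. Here the surviving (envelope) indices are i = 3, i = 2, i = 1, i = 0.
Intersections between consecutive envelope lines give the roots: for adjacent envelope indices i < j the intersection is x = (a_i − a_j) / (j − i). Reading off the sorted break points: {-5, 0, 3}.
Verification: at each break x_0, at least two indices attain the minimum of min_i(a_i + i · x_0).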